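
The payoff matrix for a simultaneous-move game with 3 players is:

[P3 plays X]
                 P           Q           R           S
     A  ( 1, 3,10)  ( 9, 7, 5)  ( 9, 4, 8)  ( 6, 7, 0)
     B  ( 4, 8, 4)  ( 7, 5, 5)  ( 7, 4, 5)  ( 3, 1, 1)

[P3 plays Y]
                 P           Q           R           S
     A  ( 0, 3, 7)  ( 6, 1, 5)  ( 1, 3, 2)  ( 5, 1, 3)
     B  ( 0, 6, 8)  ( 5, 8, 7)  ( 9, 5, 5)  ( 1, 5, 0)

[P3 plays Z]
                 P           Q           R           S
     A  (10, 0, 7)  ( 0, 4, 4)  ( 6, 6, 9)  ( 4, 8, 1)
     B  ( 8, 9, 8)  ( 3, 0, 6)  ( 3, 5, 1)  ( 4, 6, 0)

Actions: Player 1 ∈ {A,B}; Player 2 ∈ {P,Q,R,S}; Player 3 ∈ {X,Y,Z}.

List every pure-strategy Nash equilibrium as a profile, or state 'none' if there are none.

(A,P,X): not NE [P1→B gives 4>1; P2→S gives 7>3]
(A,P,Y): not NE [P3→X gives 10>7]
(A,P,Z): not NE [P2→S gives 8>0; P3→X gives 10>7]
(A,Q,X): NE
(A,Q,Y): not NE [P2→R gives 3>1]
(A,Q,Z): not NE [P1→B gives 3>0; P2→S gives 8>4; P3→Y gives 5>4]
(A,R,X): not NE [P2→S gives 7>4; P3→Z gives 9>8]
(A,R,Y): not NE [P1→B gives 9>1; P3→Z gives 9>2]
(A,R,Z): not NE [P2→S gives 8>6]
(A,S,X): not NE [P3→Y gives 3>0]
(A,S,Y): not NE [P2→R gives 3>1]
(A,S,Z): not NE [P3→Y gives 3>1]
(B,P,X): not NE [P3→Z gives 8>4]
(B,P,Y): not NE [P2→Q gives 8>6]
(B,P,Z): not NE [P1→A gives 10>8]
(B,Q,X): not NE [P1→A gives 9>7; P2→P gives 8>5; P3→Y gives 7>5]
(B,Q,Y): not NE [P1→A gives 6>5]
(B,Q,Z): not NE [P2→P gives 9>0; P3→Y gives 7>6]
(B,R,X): not NE [P1→A gives 9>7; P2→P gives 8>4]
(B,R,Y): not NE [P2→Q gives 8>5]
(B,R,Z): not NE [P1→A gives 6>3; P2→P gives 9>5; P3→Y gives 5>1]
(B,S,X): not NE [P1→A gives 6>3; P2→P gives 8>1]
(B,S,Y): not NE [P1→A gives 5>1; P2→Q gives 8>5; P3→X gives 1>0]
(B,S,Z): not NE [P2→P gives 9>6; P3→X gives 1>0]

Nash profiles: (A,Q,X)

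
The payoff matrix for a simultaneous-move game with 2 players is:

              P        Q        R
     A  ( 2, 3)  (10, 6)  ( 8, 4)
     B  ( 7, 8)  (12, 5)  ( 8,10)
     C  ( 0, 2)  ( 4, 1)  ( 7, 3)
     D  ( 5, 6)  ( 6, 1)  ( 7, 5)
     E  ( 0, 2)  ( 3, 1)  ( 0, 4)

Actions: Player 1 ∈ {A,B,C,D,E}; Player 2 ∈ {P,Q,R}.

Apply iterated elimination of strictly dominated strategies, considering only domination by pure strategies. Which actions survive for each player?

IESDS → P1:{A,B} P2:{Q,R}

P1 drop C (A beats it: P:2>0 Q:10>4 R:8>7)
P1 drop D (B beats it: P:7>5 Q:12>6 R:8>7)
P1 drop E (A beats it: P:2>0 Q:10>3 R:8>0)
P2 drop P (R beats it: A:4>3 B:10>8)
P1→{A,B} P2→{Q,R}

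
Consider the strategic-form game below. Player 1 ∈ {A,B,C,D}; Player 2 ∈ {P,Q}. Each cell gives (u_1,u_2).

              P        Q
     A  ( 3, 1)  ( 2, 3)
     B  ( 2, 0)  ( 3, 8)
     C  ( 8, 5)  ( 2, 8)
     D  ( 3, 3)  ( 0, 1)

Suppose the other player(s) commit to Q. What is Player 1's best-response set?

P1 best: {B}

u_1(A vs Q) = 2
u_1(B vs Q) = 3
u_1(C vs Q) = 2
u_1(D vs Q) = 0
max payoff 3 at {B}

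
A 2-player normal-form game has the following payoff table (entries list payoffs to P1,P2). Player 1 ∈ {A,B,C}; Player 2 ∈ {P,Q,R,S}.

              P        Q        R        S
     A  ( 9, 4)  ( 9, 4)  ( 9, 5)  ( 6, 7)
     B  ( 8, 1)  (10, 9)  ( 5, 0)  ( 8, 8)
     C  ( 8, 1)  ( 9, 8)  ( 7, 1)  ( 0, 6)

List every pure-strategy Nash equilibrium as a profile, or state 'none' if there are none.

PSNE = {(B,Q)}

(A,P): not NE [P2→S gives 7>4]
(A,Q): not NE [P1→B gives 10>9; P2→S gives 7>4]
(A,R): not NE [P2→S gives 7>5]
(A,S): not NE [P1→B gives 8>6]
(B,P): not NE [P1→A gives 9>8; P2→Q gives 9>1]
(B,Q): NE
(B,R): not NE [P1→A gives 9>5; P2→Q gives 9>0]
(B,S): not NE [P2→Q gives 9>8]
(C,P): not NE [P1→A gives 9>8; P2→Q gives 8>1]
(C,Q): not NE [P1→B gives 10>9]
(C,R): not NE [P1→A gives 9>7; P2→Q gives 8>1]
(C,S): not NE [P1→B gives 8>0; P2→Q gives 8>6]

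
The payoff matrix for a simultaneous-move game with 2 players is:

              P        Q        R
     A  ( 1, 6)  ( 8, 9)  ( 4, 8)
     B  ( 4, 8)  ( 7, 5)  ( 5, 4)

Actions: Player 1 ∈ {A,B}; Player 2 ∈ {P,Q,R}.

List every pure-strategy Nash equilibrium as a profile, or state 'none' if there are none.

PSNE = {(A,Q), (B,P)}

(A,P): not NE [P1→B gives 4>1; P2→Q gives 9>6]
(A,Q): NE
(A,R): not NE [P1→B gives 5>4; P2→Q gives 9>8]
(B,P): NE
(B,Q): not NE [P1→A gives 8>7; P2→P gives 8>5]
(B,R): not NE [P2→P gives 8>4]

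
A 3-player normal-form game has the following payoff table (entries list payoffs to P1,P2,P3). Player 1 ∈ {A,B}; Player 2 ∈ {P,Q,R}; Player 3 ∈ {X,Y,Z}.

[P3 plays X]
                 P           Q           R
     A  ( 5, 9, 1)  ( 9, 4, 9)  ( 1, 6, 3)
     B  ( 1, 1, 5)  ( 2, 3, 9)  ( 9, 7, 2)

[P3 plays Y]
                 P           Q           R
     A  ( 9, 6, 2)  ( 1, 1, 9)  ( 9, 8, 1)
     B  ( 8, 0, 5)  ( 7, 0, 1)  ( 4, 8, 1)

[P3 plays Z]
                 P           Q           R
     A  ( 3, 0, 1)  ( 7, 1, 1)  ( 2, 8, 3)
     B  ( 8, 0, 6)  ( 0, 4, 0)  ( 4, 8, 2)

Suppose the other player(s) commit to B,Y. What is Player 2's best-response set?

u_2(P vs B,Y) = 0
u_2(Q vs B,Y) = 0
u_2(R vs B,Y) = 8
max payoff 8 at {R}

BR_2 = {R}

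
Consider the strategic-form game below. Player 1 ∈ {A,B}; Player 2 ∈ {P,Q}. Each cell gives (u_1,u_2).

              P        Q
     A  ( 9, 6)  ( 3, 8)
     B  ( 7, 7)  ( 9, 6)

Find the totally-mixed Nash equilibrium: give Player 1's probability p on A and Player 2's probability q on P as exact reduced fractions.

p=1/3, q=3/4

P1 indiff ⇒ q·9+(1-q)·3 = q·7+(1-q)·9 ⇒ q(2) = (1-q)(6) ⇒ q = 3/4
P2 indiff ⇒ p·6+(1-p)·7 = p·8+(1-p)·6 ⇒ p(-2) = (1-p)(-1) ⇒ p = 1/3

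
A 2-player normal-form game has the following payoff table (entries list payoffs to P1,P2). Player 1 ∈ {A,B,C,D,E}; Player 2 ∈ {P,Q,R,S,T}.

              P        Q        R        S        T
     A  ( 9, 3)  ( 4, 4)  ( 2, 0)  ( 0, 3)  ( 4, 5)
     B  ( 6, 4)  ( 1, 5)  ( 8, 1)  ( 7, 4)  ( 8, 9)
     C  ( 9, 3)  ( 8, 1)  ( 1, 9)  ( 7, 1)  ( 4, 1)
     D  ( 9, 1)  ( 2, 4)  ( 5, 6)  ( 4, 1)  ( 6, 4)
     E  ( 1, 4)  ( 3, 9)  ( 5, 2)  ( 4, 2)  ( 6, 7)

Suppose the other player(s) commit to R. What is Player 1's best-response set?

BR_1 = {B}

u_1(A vs R) = 2
u_1(B vs R) = 8
u_1(C vs R) = 1
u_1(D vs R) = 5
u_1(E vs R) = 5
max payoff 8 at {B}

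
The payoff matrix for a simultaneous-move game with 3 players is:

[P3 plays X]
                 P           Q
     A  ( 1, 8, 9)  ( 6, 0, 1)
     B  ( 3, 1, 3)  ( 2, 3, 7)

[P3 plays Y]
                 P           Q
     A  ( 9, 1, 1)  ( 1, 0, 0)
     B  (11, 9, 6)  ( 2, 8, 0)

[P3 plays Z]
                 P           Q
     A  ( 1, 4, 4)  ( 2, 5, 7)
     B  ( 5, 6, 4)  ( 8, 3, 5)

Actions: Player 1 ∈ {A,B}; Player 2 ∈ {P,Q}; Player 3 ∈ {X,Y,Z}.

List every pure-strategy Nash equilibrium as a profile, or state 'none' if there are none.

(A,P,X): not NE [P1→B gives 3>1]
(A,P,Y): not NE [P1→B gives 11>9; P3→X gives 9>1]
(A,P,Z): not NE [P1→B gives 5>1; P2→Q gives 5>4; P3→X gives 9>4]
(A,Q,X): not NE [P2→P gives 8>0; P3→Z gives 7>1]
(A,Q,Y): not NE [P1→B gives 2>1; P2→P gives 1>0; P3→Z gives 7>0]
(A,Q,Z): not NE [P1→B gives 8>2]
(B,P,X): not NE [P2→Q gives 3>1; P3→Y gives 6>3]
(B,P,Y): NE
(B,P,Z): not NE [P3→Y gives 6>4]
(B,Q,X): not NE [P1→A gives 6>2]
(B,Q,Y): not NE [P2→P gives 9>8; P3→X gives 7>0]
(B,Q,Z): not NE [P2→P gives 6>3; P3→X gives 7>5]

Nash profiles: (B,P,Y)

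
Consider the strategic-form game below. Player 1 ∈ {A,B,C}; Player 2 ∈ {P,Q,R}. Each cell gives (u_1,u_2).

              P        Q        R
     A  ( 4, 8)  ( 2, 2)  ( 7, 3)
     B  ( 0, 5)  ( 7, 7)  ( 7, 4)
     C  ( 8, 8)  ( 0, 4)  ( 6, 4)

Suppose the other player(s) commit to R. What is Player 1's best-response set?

u_1(A vs R) = 7
u_1(B vs R) = 7
u_1(C vs R) = 6
max payoff 7 at {A,B}

BR_1 = {A,B}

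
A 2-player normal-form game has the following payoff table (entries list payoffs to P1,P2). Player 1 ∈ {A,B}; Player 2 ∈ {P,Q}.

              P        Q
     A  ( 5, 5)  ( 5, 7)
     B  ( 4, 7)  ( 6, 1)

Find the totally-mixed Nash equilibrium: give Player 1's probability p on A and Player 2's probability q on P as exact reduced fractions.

P1 indiff ⇒ q·5+(1-q)·5 = q·4+(1-q)·6 ⇒ q(1) = (1-q)(1) ⇒ q = 1/2
P2 indiff ⇒ p·5+(1-p)·7 = p·7+(1-p)·1 ⇒ p(-2) = (1-p)(-6) ⇒ p = 3/4

(p,q) = (3/4, 1/2)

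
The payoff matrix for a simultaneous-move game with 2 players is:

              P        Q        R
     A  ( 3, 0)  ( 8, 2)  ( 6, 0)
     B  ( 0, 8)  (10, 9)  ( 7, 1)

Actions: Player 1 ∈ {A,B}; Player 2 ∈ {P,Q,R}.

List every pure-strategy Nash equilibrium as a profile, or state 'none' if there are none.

PSNE = {(B,Q)}

(A,P): not NE [P2→Q gives 2>0]
(A,Q): not NE [P1→B gives 10>8]
(A,R): not NE [P1→B gives 7>6; P2→Q gives 2>0]
(B,P): not NE [P1→A gives 3>0; P2→Q gives 9>8]
(B,Q): NE
(B,R): not NE [P2→Q gives 9>1]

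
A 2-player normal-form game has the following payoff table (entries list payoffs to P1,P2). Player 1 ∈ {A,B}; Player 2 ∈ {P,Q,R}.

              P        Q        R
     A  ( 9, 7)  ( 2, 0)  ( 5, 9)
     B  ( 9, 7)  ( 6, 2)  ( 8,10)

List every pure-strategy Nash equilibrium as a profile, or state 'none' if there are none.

(A,P): not NE [P2→R gives 9>7]
(A,Q): not NE [P1→B gives 6>2; P2→R gives 9>0]
(A,R): not NE [P1→B gives 8>5]
(B,P): not NE [P2→R gives 10>7]
(B,Q): not NE [P2→R gives 10>2]
(B,R): NE

Nash profiles: (B,R)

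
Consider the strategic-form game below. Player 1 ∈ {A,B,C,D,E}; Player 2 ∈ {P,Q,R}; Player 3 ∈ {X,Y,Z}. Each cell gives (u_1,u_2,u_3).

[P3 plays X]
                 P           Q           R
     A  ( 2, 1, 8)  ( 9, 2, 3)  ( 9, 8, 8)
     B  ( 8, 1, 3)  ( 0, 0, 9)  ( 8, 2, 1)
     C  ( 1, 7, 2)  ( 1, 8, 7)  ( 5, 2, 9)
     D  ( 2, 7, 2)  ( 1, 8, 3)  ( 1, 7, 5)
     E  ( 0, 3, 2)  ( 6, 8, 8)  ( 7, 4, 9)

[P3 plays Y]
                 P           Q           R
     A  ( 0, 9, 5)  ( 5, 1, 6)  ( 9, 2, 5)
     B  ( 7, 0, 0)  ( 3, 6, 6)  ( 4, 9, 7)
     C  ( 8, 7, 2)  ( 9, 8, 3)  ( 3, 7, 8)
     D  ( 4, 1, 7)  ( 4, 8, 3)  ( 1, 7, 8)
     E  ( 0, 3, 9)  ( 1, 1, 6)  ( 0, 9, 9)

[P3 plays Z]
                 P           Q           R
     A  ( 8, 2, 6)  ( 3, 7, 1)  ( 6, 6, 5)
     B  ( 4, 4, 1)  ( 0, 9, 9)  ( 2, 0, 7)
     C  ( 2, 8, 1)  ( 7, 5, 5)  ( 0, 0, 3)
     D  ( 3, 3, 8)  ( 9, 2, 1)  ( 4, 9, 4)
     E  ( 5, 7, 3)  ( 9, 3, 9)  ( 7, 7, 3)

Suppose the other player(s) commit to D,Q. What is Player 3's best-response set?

u_3(X vs D,Q) = 3
u_3(Y vs D,Q) = 3
u_3(Z vs D,Q) = 1
max payoff 3 at {X,Y}

BR_3 = {X,Y}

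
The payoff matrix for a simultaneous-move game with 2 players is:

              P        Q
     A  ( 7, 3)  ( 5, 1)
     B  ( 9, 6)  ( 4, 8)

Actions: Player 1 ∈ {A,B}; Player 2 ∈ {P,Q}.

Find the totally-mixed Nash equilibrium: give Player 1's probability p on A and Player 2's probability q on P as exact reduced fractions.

P1 indiff ⇒ q·7+(1-q)·5 = q·9+(1-q)·4 ⇒ q(-2) = (1-q)(-1) ⇒ q = 1/3
P2 indiff ⇒ p·3+(1-p)·6 = p·1+(1-p)·8 ⇒ p(2) = (1-p)(2) ⇒ p = 1/2

(p,q) = (1/2, 1/3)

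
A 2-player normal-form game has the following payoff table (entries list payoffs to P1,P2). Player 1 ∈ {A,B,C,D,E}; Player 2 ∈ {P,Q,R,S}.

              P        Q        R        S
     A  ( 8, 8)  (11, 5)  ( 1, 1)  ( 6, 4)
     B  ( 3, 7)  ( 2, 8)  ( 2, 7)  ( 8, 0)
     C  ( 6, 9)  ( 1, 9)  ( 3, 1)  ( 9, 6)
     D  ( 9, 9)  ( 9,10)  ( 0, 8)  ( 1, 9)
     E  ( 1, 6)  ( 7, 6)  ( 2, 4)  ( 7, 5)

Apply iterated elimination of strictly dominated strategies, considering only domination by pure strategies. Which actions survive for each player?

P2 drop R (Q beats it: A:5>1 B:8>7 C:9>1 D:10>8 E:6>4)
P2 drop S (Q beats it: A:5>4 B:8>0 C:9>6 D:10>9 E:6>5)
P1 drop B (A beats it: P:8>3 Q:11>2)
P1 drop C (A beats it: P:8>6 Q:11>1)
P1 drop E (A beats it: P:8>1 Q:11>7)
P1→{A,D} P2→{P,Q}

Survivors P1:{A,D} P2:{P,Q}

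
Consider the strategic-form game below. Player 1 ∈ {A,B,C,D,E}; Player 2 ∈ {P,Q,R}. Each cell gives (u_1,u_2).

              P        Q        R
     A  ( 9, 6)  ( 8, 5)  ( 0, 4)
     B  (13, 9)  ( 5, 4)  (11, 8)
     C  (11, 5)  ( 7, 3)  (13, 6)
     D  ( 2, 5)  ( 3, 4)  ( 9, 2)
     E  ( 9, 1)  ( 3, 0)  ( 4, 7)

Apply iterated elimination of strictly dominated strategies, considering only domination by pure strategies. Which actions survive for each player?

Survivors P1:{B,C} P2:{P,R}

P1 drop D (B beats it: P:13>2 Q:5>3 R:11>9)
P1 drop E (B beats it: P:13>9 Q:5>3 R:11>4)
P2 drop Q (P beats it: A:6>5 B:9>4 C:5>3)
P1 drop A (B beats it: P:13>9 R:11>0)
P1→{B,C} P2→{P,R}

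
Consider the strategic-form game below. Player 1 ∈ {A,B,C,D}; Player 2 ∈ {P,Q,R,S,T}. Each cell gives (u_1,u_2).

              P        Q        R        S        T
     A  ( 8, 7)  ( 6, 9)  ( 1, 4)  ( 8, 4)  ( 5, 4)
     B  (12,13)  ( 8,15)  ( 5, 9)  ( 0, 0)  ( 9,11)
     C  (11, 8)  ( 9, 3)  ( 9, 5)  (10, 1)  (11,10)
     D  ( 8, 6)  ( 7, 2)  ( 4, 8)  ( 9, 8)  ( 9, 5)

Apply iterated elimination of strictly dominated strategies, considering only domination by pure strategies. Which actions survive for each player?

P1 drop A (C beats it: P:11>8 Q:9>6 R:9>1 S:10>8 T:11>5)
P1 drop D (C beats it: P:11>8 Q:9>7 R:9>4 S:10>9 T:11>9)
P2 drop R (P beats it: B:13>9 C:8>5)
P2 drop S (P beats it: B:13>0 C:8>1)
P1→{B,C} P2→{P,Q,T}

Survivors P1:{B,C} P2:{P,Q,T}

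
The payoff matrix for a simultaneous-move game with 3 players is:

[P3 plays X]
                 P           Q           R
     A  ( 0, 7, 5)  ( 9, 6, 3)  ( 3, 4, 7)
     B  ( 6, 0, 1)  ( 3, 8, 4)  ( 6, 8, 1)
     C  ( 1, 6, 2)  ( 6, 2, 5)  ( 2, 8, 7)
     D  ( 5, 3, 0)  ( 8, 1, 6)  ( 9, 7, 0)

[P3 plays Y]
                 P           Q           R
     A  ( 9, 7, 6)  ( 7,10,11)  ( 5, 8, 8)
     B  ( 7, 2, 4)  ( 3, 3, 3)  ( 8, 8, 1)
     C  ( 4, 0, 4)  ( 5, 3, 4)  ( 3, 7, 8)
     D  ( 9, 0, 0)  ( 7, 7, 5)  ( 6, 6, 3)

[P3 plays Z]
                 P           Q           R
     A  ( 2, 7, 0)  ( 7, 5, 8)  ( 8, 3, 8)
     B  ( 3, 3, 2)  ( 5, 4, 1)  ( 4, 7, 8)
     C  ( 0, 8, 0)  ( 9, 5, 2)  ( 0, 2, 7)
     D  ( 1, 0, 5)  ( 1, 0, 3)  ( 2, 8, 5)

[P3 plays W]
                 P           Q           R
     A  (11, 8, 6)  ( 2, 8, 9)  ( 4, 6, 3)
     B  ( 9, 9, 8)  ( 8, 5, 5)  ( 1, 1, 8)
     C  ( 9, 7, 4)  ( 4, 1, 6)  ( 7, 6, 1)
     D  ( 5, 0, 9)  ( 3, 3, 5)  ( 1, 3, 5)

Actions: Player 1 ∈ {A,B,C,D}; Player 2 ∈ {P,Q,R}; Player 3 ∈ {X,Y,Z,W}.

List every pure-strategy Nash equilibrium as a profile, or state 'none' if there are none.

(A,P,X): not NE [P1→B gives 6>0; P3→W gives 6>5]
(A,P,Y): not NE [P2→Q gives 10>7]
(A,P,Z): not NE [P1→B gives 3>2; P3→W gives 6>0]
(A,P,W): NE
(A,Q,X): not NE [P2→P gives 7>6; P3→Y gives 11>3]
(A,Q,Y): NE
(A,Q,Z): not NE [P1→C gives 9>7; P2→P gives 7>5; P3→Y gives 11>8]
(A,Q,W): not NE [P1→B gives 8>2; P3→Y gives 11>9]
(A,R,X): not NE [P1→D gives 9>3; P2→P gives 7>4; P3→Z gives 8>7]
(A,R,Y): not NE [P1→B gives 8>5; P2→Q gives 10>8]
(A,R,Z): not NE [P2→P gives 7>3]
(A,R,W): not NE [P1→C gives 7>4; P2→Q gives 8>6; P3→Z gives 8>3]
(B,P,X): not NE [P2→R gives 8>0; P3→W gives 8>1]
(B,P,Y): not NE [P1→D gives 9>7; P2→R gives 8>2; P3→W gives 8>4]
(B,P,Z): not NE [P2→R gives 7>3; P3→W gives 8>2]
(B,P,W): not NE [P1→A gives 11>9]
(B,Q,X): not NE [P1→A gives 9>3; P3→W gives 5>4]
(B,Q,Y): not NE [P1→D gives 7>3; P2→R gives 8>3; P3→W gives 5>3]
(B,Q,Z): not NE [P1→C gives 9>5; P2→R gives 7>4; P3→W gives 5>1]
(B,Q,W): not NE [P2→P gives 9>5]
(B,R,X): not NE [P1→D gives 9>6; P3→W gives 8>1]
(B,R,Y): not NE [P3→W gives 8>1]
(B,R,Z): not NE [P1→A gives 8>4]
(B,R,W): not NE [P1→C gives 7>1; P2→P gives 9>1]
(C,P,X): not NE [P1→B gives 6>1; P2→R gives 8>6; P3→W gives 4>2]
(C,P,Y): not NE [P1→D gives 9>4; P2→R gives 7>0]
(C,P,Z): not NE [P1→B gives 3>0; P3→W gives 4>0]
(C,P,W): not NE [P1→A gives 11>9]
(C,Q,X): not NE [P1→A gives 9>6; P2→R gives 8>2; P3→W gives 6>5]
(C,Q,Y): not NE [P1→D gives 7>5; P2→R gives 7>3; P3→W gives 6>4]
(C,Q,Z): not NE [P2→P gives 8>5; P3→W gives 6>2]
(C,Q,W): not NE [P1→B gives 8>4; P2→P gives 7>1]
(C,R,X): not NE [P1→D gives 9>2; P3→Y gives 8>7]
(C,R,Y): not NE [P1→B gives 8>3]
(C,R,Z): not NE [P1→A gives 8>0; P2→P gives 8>2; P3→Y gives 8>7]
(C,R,W): not NE [P2→P gives 7>6; P3→Y gives 8>1]
(D,P,X): not NE [P1→B gives 6>5; P2→R gives 7>3; P3→W gives 9>0]
(D,P,Y): not NE [P2→Q gives 7>0; P3→W gives 9>0]
(D,P,Z): not NE [P1→B gives 3>1; P2→R gives 8>0; P3→W gives 9>5]
(D,P,W): not NE [P1→A gives 11>5; P2→R gives 3>0]
(D,Q,X): not NE [P1→A gives 9>8; P2→R gives 7>1]
(D,Q,Y): not NE [P3→X gives 6>5]
(D,Q,Z): not NE [P1→C gives 9>1; P2→R gives 8>0; P3→X gives 6>3]
(D,Q,W): not NE [P1→B gives 8>3; P3→X gives 6>5]
(D,R,X): not NE [P3→W gives 5>0]
(D,R,Y): not NE [P1→B gives 8>6; P2→Q gives 7>6; P3→W gives 5>3]
(D,R,Z): not NE [P1→A gives 8>2]
(D,R,W): not NE [P1→C gives 7>1]

Nash profiles: (A,P,W), (A,Q,Y)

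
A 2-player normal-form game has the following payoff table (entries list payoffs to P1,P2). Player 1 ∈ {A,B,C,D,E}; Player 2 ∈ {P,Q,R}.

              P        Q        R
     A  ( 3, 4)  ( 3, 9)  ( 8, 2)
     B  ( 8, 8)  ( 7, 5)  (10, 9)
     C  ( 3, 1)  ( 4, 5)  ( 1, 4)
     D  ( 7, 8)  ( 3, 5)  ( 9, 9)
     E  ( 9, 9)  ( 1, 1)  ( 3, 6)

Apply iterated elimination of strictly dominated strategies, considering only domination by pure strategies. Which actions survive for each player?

P1 drop A (B beats it: P:8>3 Q:7>3 R:10>8)
P1 drop C (B beats it: P:8>3 Q:7>4 R:10>1)
P1 drop D (B beats it: P:8>7 Q:7>3 R:10>9)
P2 drop Q (P beats it: B:8>5 E:9>1)
P1→{B,E} P2→{P,R}

Survivors P1:{B,E} P2:{P,R}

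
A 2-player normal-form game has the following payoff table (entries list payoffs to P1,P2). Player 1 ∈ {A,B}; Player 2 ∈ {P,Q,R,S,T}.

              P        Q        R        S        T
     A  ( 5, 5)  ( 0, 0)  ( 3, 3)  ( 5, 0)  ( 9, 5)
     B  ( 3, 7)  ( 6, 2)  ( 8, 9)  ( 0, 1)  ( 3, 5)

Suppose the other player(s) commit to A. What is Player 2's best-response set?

u_2(P vs A) = 5
u_2(Q vs A) = 0
u_2(R vs A) = 3
u_2(S vs A) = 0
u_2(T vs A) = 5
max payoff 5 at {P,T}

argmax u_2 = {P,T}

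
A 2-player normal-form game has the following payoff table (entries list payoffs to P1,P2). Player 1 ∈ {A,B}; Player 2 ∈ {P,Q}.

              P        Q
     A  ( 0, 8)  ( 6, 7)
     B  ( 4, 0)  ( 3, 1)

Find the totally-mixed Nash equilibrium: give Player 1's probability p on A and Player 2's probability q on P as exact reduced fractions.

P1 indiff ⇒ q·0+(1-q)·6 = q·4+(1-q)·3 ⇒ q(-4) = (1-q)(-3) ⇒ q = 3/7
P2 indiff ⇒ p·8+(1-p)·0 = p·7+(1-p)·1 ⇒ p(1) = (1-p)(1) ⇒ p = 1/2

P1 mixes 1/2 on A; P2 mixes 3/7 on P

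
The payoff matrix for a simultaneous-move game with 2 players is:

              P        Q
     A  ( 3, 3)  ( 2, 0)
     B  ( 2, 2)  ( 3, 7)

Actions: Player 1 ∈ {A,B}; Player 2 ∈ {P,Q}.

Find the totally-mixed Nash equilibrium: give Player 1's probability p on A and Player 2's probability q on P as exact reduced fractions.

p=5/8, q=1/2

P1 indiff ⇒ q·3+(1-q)·2 = q·2+(1-q)·3 ⇒ q(1) = (1-q)(1) ⇒ q = 1/2
P2 indiff ⇒ p·3+(1-p)·2 = p·0+(1-p)·7 ⇒ p(3) = (1-p)(5) ⇒ p = 5/8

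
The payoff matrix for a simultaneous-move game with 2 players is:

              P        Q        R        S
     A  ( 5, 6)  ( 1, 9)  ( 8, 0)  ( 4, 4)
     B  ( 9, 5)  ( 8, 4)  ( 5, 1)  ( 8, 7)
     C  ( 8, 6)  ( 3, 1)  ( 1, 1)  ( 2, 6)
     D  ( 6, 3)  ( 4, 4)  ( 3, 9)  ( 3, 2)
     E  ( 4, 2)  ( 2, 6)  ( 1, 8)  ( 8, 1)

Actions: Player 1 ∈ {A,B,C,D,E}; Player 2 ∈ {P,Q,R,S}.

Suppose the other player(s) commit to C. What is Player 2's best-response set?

BR_2 = {P,S}

u_2(P vs C) = 6
u_2(Q vs C) = 1
u_2(R vs C) = 1
u_2(S vs C) = 6
max payoff 6 at {P,S}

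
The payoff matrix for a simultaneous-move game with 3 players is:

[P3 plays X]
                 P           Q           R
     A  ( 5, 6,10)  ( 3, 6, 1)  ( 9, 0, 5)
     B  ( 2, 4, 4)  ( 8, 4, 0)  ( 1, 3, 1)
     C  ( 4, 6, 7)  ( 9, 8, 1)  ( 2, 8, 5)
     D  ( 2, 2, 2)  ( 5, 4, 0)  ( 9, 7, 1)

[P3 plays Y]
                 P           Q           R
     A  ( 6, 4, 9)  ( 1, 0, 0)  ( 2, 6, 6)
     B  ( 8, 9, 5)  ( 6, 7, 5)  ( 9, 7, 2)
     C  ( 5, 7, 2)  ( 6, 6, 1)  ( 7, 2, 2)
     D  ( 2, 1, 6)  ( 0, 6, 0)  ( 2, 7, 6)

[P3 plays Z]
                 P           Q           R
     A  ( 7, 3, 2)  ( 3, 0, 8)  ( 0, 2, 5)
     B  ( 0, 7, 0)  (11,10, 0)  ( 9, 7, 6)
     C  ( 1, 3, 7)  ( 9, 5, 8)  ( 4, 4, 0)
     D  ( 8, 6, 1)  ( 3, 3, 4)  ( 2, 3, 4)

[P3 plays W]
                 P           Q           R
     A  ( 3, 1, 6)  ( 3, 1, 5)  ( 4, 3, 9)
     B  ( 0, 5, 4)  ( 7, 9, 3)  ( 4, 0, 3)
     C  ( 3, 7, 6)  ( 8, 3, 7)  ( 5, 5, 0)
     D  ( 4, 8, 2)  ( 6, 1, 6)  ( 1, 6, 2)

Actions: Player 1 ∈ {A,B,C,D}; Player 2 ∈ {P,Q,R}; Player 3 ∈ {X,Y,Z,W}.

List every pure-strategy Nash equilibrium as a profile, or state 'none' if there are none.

NE set: (A,P,X), (B,P,Y)

(A,P,X): NE
(A,P,Y): not NE [P1→B gives 8>6; P2→R gives 6>4; P3→X gives 10>9]
(A,P,Z): not NE [P1→D gives 8>7; P3→X gives 10>2]
(A,P,W): not NE [P1→D gives 4>3; P2→R gives 3>1; P3→X gives 10>6]
(A,Q,X): not NE [P1→C gives 9>3; P3→Z gives 8>1]
(A,Q,Y): not NE [P1→C gives 6>1; P2→R gives 6>0; P3→Z gives 8>0]
(A,Q,Z): not NE [P1→B gives 11>3; P2→P gives 3>0]
(A,Q,W): not NE [P1→C gives 8>3; P2→R gives 3>1; P3→Z gives 8>5]
(A,R,X): not NE [P2→Q gives 6>0; P3→W gives 9>5]
(A,R,Y): not NE [P1→B gives 9>2; P3→W gives 9>6]
(A,R,Z): not NE [P1→B gives 9>0; P2→P gives 3>2; P3→W gives 9>5]
(A,R,W): not NE [P1→C gives 5>4]
(B,P,X): not NE [P1→A gives 5>2; P3→Y gives 5>4]
(B,P,Y): NE
(B,P,Z): not NE [P1→D gives 8>0; P2→Q gives 10>7; P3→Y gives 5>0]
(B,P,W): not NE [P1→D gives 4>0; P2→Q gives 9>5; P3→Y gives 5>4]
(B,Q,X): not NE [P1→C gives 9>8; P3→Y gives 5>0]
(B,Q,Y): not NE [P2→P gives 9>7]
(B,Q,Z): not NE [P3→Y gives 5>0]
(B,Q,W): not NE [P1→C gives 8>7; P3→Y gives 5>3]
(B,R,X): not NE [P1→D gives 9>1; P2→Q gives 4>3; P3→Z gives 6>1]
(B,R,Y): not NE [P2→P gives 9>7; P3→Z gives 6>2]
(B,R,Z): not NE [P2→Q gives 10>7]
(B,R,W): not NE [P1→C gives 5>4; P2→Q gives 9>0; P3→Z gives 6>3]
(C,P,X): not NE [P1→A gives 5>4; P2→R gives 8>6]
(C,P,Y): not NE [P1→B gives 8>5; P3→Z gives 7>2]
(C,P,Z): not NE [P1→D gives 8>1; P2→Q gives 5>3]
(C,P,W): not NE [P1→D gives 4>3; P3→Z gives 7>6]
(C,Q,X): not NE [P3→Z gives 8>1]
(C,Q,Y): not NE [P2→P gives 7>6; P3→Z gives 8>1]
(C,Q,Z): not NE [P1→B gives 11>9]
(C,Q,W): not NE [P2→P gives 7>3; P3→Z gives 8>7]
(C,R,X): not NE [P1→D gives 9>2]
(C,R,Y): not NE [P1→B gives 9>7; P2→P gives 7>2; P3→X gives 5>2]
(C,R,Z): not NE [P1→B gives 9>4; P2→Q gives 5>4; P3→X gives 5>0]
(C,R,W): not NE [P2→P gives 7>5; P3→X gives 5>0]
(D,P,X): not NE [P1→A gives 5>2; P2→R gives 7>2; P3→Y gives 6>2]
(D,P,Y): not NE [P1→B gives 8>2; P2→R gives 7>1]
(D,P,Z): not NE [P3→Y gives 6>1]
(D,P,W): not NE [P3→Y gives 6>2]
(D,Q,X): not NE [P1→C gives 9>5; P2→R gives 7>4; P3→W gives 6>0]
(D,Q,Y): not NE [P1→C gives 6>0; P2→R gives 7>6; P3→W gives 6>0]
(D,Q,Z): not NE [P1→B gives 11>3; P2→P gives 6>3; P3→W gives 6>4]
(D,Q,W): not NE [P1→C gives 8>6; P2→P gives 8>1]
(D,R,X): not NE [P3→Y gives 6>1]
(D,R,Y): not NE [P1→B gives 9>2]
(D,R,Z): not NE [P1→B gives 9>2; P2→P gives 6>3; P3→Y gives 6>4]
(D,R,W): not NE [P1→C gives 5>1; P2→P gives 8>6; P3→Y gives 6>2]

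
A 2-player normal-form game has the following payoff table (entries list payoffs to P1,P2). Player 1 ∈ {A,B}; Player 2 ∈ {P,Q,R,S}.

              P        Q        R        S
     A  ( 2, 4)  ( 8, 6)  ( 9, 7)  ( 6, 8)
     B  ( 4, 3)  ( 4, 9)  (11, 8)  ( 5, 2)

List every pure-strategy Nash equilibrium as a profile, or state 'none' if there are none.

(A,P): not NE [P1→B gives 4>2; P2→S gives 8>4]
(A,Q): not NE [P2→S gives 8>6]
(A,R): not NE [P1→B gives 11>9; P2→S gives 8>7]
(A,S): NE
(B,P): not NE [P2→Q gives 9>3]
(B,Q): not NE [P1→A gives 8>4]
(B,R): not NE [P2→Q gives 9>8]
(B,S): not NE [P1→A gives 6>5; P2→Q gives 9>2]

Nash profiles: (A,S)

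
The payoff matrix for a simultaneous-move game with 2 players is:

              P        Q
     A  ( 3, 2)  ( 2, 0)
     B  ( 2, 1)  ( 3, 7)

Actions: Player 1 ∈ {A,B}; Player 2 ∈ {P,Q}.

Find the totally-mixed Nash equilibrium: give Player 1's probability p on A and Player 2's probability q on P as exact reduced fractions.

p=3/4, q=1/2

P1 indiff ⇒ q·3+(1-q)·2 = q·2+(1-q)·3 ⇒ q(1) = (1-q)(1) ⇒ q = 1/2
P2 indiff ⇒ p·2+(1-p)·1 = p·0+(1-p)·7 ⇒ p(2) = (1-p)(6) ⇒ p = 3/4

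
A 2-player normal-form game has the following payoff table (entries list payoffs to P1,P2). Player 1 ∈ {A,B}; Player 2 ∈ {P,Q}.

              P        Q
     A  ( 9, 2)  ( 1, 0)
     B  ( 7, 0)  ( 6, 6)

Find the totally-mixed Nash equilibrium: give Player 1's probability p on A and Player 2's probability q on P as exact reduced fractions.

P1 indiff ⇒ q·9+(1-q)·1 = q·7+(1-q)·6 ⇒ q(2) = (1-q)(5) ⇒ q = 5/7
P2 indiff ⇒ p·2+(1-p)·0 = p·0+(1-p)·6 ⇒ p(2) = (1-p)(6) ⇒ p = 3/4

P1 mixes 3/4 on A; P2 mixes 5/7 on P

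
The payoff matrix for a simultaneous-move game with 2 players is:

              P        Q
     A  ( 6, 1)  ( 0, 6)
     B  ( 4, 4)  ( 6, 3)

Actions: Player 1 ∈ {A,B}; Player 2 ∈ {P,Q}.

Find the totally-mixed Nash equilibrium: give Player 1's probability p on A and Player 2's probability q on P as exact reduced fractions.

P1 indiff ⇒ q·6+(1-q)·0 = q·4+(1-q)·6 ⇒ q(2) = (1-q)(6) ⇒ q = 3/4
P2 indiff ⇒ p·1+(1-p)·4 = p·6+(1-p)·3 ⇒ p(-5) = (1-p)(-1) ⇒ p = 1/6

p=1/6, q=3/4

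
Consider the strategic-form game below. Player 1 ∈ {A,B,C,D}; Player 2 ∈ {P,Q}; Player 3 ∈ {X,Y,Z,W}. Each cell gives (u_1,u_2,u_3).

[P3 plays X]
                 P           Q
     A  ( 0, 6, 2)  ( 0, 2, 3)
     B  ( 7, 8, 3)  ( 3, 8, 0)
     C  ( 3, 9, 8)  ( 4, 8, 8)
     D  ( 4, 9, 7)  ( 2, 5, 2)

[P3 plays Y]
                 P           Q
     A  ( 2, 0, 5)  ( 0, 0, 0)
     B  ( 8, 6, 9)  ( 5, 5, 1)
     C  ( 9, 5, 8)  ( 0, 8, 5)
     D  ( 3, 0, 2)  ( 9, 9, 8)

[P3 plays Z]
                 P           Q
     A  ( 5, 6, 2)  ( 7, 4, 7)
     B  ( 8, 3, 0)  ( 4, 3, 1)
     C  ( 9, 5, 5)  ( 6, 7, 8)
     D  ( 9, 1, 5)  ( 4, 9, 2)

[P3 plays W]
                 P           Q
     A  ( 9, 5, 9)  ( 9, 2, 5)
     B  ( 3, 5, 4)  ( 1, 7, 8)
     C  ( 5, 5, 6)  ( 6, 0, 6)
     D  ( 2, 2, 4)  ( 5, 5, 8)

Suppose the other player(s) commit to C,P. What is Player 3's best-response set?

P3 best: {X,Y}

u_3(X vs C,P) = 8
u_3(Y vs C,P) = 8
u_3(Z vs C,P) = 5
u_3(W vs C,P) = 6
max payoff 8 at {X,Y}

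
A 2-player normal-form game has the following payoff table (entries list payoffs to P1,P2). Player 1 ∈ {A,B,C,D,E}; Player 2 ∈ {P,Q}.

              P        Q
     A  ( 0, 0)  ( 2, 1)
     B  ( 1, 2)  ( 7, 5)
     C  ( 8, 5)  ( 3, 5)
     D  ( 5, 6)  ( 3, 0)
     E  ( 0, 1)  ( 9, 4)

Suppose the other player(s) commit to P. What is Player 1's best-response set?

u_1(A vs P) = 0
u_1(B vs P) = 1
u_1(C vs P) = 8
u_1(D vs P) = 5
u_1(E vs P) = 0
max payoff 8 at {C}

BR_1 = {C}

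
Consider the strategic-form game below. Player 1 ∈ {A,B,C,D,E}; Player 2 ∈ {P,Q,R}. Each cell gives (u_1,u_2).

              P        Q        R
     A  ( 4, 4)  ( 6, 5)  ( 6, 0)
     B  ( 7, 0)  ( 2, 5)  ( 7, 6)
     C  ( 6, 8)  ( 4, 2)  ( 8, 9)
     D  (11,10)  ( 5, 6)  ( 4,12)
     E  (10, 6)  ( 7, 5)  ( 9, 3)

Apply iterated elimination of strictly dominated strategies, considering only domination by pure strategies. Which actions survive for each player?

P1 drop A (E beats it: P:10>4 Q:7>6 R:9>6)
P1 drop B (E beats it: P:10>7 Q:7>2 R:9>7)
P1 drop C (E beats it: P:10>6 Q:7>4 R:9>8)
P2 drop Q (P beats it: D:10>6 E:6>5)
P1→{D,E} P2→{P,R}

Remaining: P1:{D,E} P2:{P,R}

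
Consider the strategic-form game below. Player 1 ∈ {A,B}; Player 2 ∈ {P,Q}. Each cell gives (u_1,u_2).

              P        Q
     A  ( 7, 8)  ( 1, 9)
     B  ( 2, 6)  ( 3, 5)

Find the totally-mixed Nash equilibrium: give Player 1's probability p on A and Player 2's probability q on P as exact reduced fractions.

P1 indiff ⇒ q·7+(1-q)·1 = q·2+(1-q)·3 ⇒ q(5) = (1-q)(2) ⇒ q = 2/7
P2 indiff ⇒ p·8+(1-p)·6 = p·9+(1-p)·5 ⇒ p(-1) = (1-p)(-1) ⇒ p = 1/2

p=1/2, q=2/7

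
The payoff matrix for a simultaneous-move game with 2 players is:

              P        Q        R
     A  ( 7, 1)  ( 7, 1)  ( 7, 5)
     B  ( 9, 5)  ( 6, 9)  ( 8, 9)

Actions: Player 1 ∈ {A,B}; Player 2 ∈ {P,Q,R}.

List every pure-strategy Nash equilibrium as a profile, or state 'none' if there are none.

Nash profiles: (B,R)

(A,P): not NE [P1→B gives 9>7; P2→R gives 5>1]
(A,Q): not NE [P2→R gives 5>1]
(A,R): not NE [P1→B gives 8>7]
(B,P): not NE [P2→R gives 9>5]
(B,Q): not NE [P1→A gives 7>6]
(B,R): NE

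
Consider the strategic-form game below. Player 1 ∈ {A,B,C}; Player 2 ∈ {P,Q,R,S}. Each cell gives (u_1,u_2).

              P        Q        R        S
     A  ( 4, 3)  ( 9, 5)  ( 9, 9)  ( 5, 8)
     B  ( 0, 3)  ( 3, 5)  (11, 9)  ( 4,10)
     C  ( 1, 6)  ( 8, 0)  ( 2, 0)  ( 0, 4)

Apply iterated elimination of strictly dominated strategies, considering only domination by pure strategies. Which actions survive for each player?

Survivors P1:{A,B} P2:{R,S}

P1 drop C (A beats it: P:4>1 Q:9>8 R:9>2 S:5>0)
P2 drop P (Q beats it: A:5>3 B:5>3)
P2 drop Q (R beats it: A:9>5 B:9>5)
P1→{A,B} P2→{R,S}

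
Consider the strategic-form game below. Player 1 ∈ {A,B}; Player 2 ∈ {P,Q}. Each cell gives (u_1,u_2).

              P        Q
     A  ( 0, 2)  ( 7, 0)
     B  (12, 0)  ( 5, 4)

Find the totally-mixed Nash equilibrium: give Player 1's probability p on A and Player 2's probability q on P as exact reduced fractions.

P1 indiff ⇒ q·0+(1-q)·7 = q·12+(1-q)·5 ⇒ q(-12) = (1-q)(-2) ⇒ q = 1/7
P2 indiff ⇒ p·2+(1-p)·0 = p·0+(1-p)·4 ⇒ p(2) = (1-p)(4) ⇒ p = 2/3

p=2/3, q=1/7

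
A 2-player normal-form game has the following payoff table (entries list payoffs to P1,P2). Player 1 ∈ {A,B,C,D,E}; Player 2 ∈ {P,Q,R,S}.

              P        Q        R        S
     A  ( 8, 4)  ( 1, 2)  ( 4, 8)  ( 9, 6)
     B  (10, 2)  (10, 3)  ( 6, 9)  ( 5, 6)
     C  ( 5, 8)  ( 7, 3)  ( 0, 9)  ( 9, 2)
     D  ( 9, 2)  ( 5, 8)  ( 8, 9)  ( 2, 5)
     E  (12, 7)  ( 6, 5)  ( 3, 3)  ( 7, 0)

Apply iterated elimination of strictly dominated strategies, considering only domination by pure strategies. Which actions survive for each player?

P2 drop S (R beats it: A:8>6 B:9>6 C:9>2 D:9>5 E:3>0)
P1 drop A (B beats it: P:10>8 Q:10>1 R:6>4)
P1 drop C (B beats it: P:10>5 Q:10>7 R:6>0)
P1→{B,D,E} P2→{P,Q,R}

Survivors P1:{B,D,E} P2:{P,Q,R}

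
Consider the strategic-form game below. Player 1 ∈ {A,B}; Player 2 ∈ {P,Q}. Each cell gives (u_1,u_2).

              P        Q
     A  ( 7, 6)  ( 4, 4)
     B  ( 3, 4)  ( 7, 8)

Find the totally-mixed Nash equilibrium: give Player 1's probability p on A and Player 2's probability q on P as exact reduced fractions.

P1 indiff ⇒ q·7+(1-q)·4 = q·3+(1-q)·7 ⇒ q(4) = (1-q)(3) ⇒ q = 3/7
P2 indiff ⇒ p·6+(1-p)·4 = p·4+(1-p)·8 ⇒ p(2) = (1-p)(4) ⇒ p = 2/3

p=2/3, q=3/7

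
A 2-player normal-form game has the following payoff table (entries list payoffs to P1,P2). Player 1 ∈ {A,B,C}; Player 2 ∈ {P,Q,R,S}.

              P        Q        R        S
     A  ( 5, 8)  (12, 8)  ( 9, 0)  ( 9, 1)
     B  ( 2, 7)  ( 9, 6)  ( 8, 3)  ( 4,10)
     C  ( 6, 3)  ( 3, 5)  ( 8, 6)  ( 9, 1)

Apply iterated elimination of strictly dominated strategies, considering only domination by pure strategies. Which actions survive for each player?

Survivors P1:{A,C} P2:{P,Q,R}

P1 drop B (A beats it: P:5>2 Q:12>9 R:9>8 S:9>4)
P2 drop S (P beats it: A:8>1 C:3>1)
P1→{A,C} P2→{P,Q,R}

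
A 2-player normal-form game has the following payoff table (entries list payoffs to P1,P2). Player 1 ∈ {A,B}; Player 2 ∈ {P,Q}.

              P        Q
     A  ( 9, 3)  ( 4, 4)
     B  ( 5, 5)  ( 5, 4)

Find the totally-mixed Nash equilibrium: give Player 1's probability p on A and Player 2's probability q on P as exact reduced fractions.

(p,q) = (1/2, 1/5)

P1 indiff ⇒ q·9+(1-q)·4 = q·5+(1-q)·5 ⇒ q(4) = (1-q)(1) ⇒ q = 1/5
P2 indiff ⇒ p·3+(1-p)·5 = p·4+(1-p)·4 ⇒ p(-1) = (1-p)(-1) ⇒ p = 1/2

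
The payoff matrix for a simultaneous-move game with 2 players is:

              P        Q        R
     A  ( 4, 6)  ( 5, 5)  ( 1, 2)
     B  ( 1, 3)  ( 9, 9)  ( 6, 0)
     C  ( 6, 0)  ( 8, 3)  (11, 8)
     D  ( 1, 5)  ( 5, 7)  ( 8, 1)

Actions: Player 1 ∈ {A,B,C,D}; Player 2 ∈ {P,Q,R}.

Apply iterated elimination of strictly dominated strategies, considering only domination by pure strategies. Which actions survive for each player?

P1 drop A (C beats it: P:6>4 Q:8>5 R:11>1)
P1 drop D (C beats it: P:6>1 Q:8>5 R:11>8)
P2 drop P (Q beats it: B:9>3 C:3>0)
P1→{B,C} P2→{Q,R}

Remaining: P1:{B,C} P2:{Q,R}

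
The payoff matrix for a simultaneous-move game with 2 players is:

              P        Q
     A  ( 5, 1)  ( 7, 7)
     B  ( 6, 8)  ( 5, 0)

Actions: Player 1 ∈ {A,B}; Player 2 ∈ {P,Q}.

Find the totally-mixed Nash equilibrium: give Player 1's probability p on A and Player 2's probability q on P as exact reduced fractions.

P1 mixes 4/7 on A; P2 mixes 2/3 on P

P1 indiff ⇒ q·5+(1-q)·7 = q·6+(1-q)·5 ⇒ q(-1) = (1-q)(-2) ⇒ q = 2/3
P2 indiff ⇒ p·1+(1-p)·8 = p·7+(1-p)·0 ⇒ p(-6) = (1-p)(-8) ⇒ p = 4/7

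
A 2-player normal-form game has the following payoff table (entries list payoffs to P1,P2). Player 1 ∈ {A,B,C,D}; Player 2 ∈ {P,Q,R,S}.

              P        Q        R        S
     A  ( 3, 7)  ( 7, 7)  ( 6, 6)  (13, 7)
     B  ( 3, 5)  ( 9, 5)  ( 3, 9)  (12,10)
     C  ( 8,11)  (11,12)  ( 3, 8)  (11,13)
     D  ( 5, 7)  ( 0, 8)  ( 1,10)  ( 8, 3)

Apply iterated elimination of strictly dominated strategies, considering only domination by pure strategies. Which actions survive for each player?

Survivors P1:{A,B,C} P2:{P,Q,S}

P1 drop D (C beats it: P:8>5 Q:11>0 R:3>1 S:11>8)
P2 drop R (S beats it: A:7>6 B:10>9 C:13>8)
P1→{A,B,C} P2→{P,Q,S}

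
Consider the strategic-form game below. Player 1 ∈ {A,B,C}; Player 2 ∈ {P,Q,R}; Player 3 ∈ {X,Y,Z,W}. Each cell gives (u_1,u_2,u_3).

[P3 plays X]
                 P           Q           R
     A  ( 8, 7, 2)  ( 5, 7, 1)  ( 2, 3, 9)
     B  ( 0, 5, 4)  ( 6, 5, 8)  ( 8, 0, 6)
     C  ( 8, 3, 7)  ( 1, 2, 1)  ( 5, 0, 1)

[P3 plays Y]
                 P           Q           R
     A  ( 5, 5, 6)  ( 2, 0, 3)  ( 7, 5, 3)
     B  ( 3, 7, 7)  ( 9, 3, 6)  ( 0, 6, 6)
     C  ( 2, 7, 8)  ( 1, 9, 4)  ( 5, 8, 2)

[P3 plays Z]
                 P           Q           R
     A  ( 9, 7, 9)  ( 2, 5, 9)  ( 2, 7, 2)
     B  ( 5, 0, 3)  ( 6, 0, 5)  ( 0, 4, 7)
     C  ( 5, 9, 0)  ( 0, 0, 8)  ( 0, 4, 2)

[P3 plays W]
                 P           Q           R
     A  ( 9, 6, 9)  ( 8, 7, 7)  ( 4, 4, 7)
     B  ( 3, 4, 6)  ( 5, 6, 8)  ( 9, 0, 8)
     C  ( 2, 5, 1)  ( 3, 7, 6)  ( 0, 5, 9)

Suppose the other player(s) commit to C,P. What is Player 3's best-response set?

u_3(X vs C,P) = 7
u_3(Y vs C,P) = 8
u_3(Z vs C,P) = 0
u_3(W vs C,P) = 1
max payoff 8 at {Y}

argmax u_3 = {Y}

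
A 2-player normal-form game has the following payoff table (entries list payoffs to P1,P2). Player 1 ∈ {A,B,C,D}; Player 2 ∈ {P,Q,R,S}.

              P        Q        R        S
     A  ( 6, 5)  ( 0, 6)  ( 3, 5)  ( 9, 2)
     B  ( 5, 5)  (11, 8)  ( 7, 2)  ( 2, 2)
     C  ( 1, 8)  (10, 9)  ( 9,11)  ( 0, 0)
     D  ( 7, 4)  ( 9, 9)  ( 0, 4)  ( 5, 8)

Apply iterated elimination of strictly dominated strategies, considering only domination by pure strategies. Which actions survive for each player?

IESDS → P1:{B,C} P2:{Q,R}

P2 drop P (Q beats it: A:6>5 B:8>5 C:9>8 D:9>4)
P2 drop S (Q beats it: A:6>2 B:8>2 C:9>0 D:9>8)
P1 drop A (B beats it: Q:11>0 R:7>3)
P1 drop D (B beats it: Q:11>9 R:7>0)
P1→{B,C} P2→{Q,R}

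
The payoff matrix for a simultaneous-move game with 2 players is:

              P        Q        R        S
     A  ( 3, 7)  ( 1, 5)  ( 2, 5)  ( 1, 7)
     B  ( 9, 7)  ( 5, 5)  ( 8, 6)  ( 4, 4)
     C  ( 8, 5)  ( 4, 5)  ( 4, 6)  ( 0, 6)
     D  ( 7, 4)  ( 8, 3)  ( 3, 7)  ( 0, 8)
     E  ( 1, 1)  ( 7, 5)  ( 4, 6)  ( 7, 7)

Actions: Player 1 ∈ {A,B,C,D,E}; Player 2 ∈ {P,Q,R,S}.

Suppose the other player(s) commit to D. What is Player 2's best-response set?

argmax u_2 = {S}

u_2(P vs D) = 4
u_2(Q vs D) = 3
u_2(R vs D) = 7
u_2(S vs D) = 8
max payoff 8 at {S}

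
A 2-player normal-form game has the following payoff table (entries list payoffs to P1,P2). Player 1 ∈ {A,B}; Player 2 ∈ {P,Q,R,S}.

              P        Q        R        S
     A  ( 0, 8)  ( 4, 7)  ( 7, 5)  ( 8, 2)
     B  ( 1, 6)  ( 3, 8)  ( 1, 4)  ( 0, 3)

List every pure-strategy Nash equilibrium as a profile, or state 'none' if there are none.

No pure NE.

(A,P): not NE [P1→B gives 1>0]
(A,Q): not NE [P2→P gives 8>7]
(A,R): not NE [P2→P gives 8>5]
(A,S): not NE [P2→P gives 8>2]
(B,P): not NE [P2→Q gives 8>6]
(B,Q): not NE [P1→A gives 4>3]
(B,R): not NE [P1→A gives 7>1; P2→Q gives 8>4]
(B,S): not NE [P1→A gives 8>0; P2→Q gives 8>3]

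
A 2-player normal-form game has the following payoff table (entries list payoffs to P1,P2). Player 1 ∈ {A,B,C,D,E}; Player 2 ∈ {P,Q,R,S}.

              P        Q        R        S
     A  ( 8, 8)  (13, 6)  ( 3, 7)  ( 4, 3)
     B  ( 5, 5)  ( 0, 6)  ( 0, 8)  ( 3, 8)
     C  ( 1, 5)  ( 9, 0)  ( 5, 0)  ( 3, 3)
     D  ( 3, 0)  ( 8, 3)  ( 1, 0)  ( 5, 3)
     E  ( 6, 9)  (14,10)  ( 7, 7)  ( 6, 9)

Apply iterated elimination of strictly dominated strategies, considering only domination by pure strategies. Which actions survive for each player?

P1 drop B (A beats it: P:8>5 Q:13>0 R:3>0 S:4>3)
P1 drop C (E beats it: P:6>1 Q:14>9 R:7>5 S:6>3)
P1 drop D (E beats it: P:6>3 Q:14>8 R:7>1 S:6>5)
P2 drop R (P beats it: A:8>7 E:9>7)
P2 drop S (Q beats it: A:6>3 E:10>9)
P1→{A,E} P2→{P,Q}

Survivors P1:{A,E} P2:{P,Q}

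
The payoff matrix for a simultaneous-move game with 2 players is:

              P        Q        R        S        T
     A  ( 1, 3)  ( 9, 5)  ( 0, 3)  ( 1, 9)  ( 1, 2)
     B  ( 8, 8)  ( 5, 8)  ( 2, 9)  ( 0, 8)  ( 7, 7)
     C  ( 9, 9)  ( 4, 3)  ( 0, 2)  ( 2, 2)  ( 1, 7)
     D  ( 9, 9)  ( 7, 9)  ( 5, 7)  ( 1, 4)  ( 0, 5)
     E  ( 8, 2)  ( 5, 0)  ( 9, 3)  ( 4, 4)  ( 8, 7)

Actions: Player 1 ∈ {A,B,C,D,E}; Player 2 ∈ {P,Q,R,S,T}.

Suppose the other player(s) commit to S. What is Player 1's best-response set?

u_1(A vs S) = 1
u_1(B vs S) = 0
u_1(C vs S) = 2
u_1(D vs S) = 1
u_1(E vs S) = 4
max payoff 4 at {E}

P1 best: {E}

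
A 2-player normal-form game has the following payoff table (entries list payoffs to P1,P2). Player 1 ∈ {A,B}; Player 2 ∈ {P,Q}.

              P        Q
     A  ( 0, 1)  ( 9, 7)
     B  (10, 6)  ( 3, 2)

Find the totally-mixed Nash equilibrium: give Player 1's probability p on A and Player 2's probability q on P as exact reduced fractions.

P1 mixes 2/5 on A; P2 mixes 3/8 on P

P1 indiff ⇒ q·0+(1-q)·9 = q·10+(1-q)·3 ⇒ q(-10) = (1-q)(-6) ⇒ q = 3/8
P2 indiff ⇒ p·1+(1-p)·6 = p·7+(1-p)·2 ⇒ p(-6) = (1-p)(-4) ⇒ p = 2/5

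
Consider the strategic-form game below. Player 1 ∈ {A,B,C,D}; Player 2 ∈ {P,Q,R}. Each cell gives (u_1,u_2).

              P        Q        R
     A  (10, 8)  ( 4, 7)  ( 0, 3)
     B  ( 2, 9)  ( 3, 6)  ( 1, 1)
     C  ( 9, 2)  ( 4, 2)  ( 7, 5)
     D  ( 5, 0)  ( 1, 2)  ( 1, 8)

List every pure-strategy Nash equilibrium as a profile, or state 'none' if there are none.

Nash profiles: (A,P), (C,R)

(A,P): NE
(A,Q): not NE [P2→P gives 8>7]
(A,R): not NE [P1→C gives 7>0; P2→P gives 8>3]
(B,P): not NE [P1→A gives 10>2]
(B,Q): not NE [P1→C gives 4>3; P2→P gives 9>6]
(B,R): not NE [P1→C gives 7>1; P2→P gives 9>1]
(C,P): not NE [P1→A gives 10>9; P2→R gives 5>2]
(C,Q): not NE [P2→R gives 5>2]
(C,R): NE
(D,P): not NE [P1→A gives 10>5; P2→R gives 8>0]
(D,Q): not NE [P1→C gives 4>1; P2→R gives 8>2]
(D,R): not NE [P1→C gives 7>1]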